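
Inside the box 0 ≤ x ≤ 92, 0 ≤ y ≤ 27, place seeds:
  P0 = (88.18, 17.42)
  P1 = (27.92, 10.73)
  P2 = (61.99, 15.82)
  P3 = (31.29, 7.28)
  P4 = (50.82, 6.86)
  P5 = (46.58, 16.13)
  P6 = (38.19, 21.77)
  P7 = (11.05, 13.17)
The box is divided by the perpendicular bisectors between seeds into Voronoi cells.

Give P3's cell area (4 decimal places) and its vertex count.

Area of P3's cell: 177.4158 (5 vertices)

1. box [0,92]×[0,27]: [(0, 0) (92, 0) (92, 27) (0, 27)]
2. ⊥bis P3·P0 via (59.735,12.35): [(0, 0) (61.9362, 0) (57.1238, 27) (0, 27)]  |A|=1607.3107
3. ⊥bis P3·P1 via (29.605,9.005): [(20.3862, 0) (61.9362, 0) (57.1238, 27) (48.0272, 27)]  |A|=683.7296
4. ⊥bis P3·P2 via (46.64,11.55): [(43.5569, 22.6334) (20.3862, 0) (49.8529, 0)]  |A|=333.4652
5. ⊥bis P3·P4 via (41.055,7.07): [(41.3432, 20.471) (20.3862, 0) (40.903, 0)]  |A|=209.999
6. ⊥bis P3·P5 via (38.935,11.705): [(41.0752, 8.0075) (36.5635, 15.8022) (20.3862, 0) (40.903, 0)]  |A|=180.8389
7. ⊥bis P3·P6 via (34.74,14.525): [(41.0752, 8.0075) (38.2779, 12.8403) (35.0869, 14.3598) (20.3862, 0) (40.903, 0)]  |A|=177.4158
8. ⊥bis P3·P7 via (21.17,10.225): [(41.0752, 8.0075) (38.2779, 12.8403) (35.0869, 14.3598) (20.3862, 0) (40.903, 0)]  |A|=177.4158
9. canonical 5-gon: [(41.0752, 8.0075) (38.2779, 12.8403) (35.0869, 14.3598) (20.3862, 0) (40.903, 0)]
10. shoelace: 177.4158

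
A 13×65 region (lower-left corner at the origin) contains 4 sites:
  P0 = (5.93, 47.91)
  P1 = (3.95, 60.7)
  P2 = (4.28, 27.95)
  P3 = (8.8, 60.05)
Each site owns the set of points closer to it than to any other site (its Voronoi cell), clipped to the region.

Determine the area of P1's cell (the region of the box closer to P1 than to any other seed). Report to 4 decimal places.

1. box [0,13]×[0,65]: [(0, 0) (13, 0) (13, 65) (0, 65)]
2. ⊥bis P1·P0 via (4.94,54.305): [(0, 53.5402) (13, 55.5528) (13, 65) (0, 65)]  |A|=135.8955
3. ⊥bis P1·P2 via (4.115,44.325): [(0, 53.5402) (13, 55.5528) (13, 65) (0, 65)]  |A|=135.8955
4. ⊥bis P1·P3 via (6.375,60.375): [(0, 53.5402) (5.5747, 54.4033) (6.9948, 65) (0, 65)]  |A|=69.0034
5. canonical 4-gon: [(0, 53.5402) (5.5747, 54.4033) (6.9948, 65) (0, 65)]
6. shoelace: 69.0034

Area of P1's cell: 69.0034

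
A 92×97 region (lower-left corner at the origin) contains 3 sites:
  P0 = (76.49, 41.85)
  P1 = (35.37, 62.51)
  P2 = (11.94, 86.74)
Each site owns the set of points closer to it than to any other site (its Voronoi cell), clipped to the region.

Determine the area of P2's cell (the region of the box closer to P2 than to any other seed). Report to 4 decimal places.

1. box [0,92]×[0,97]: [(0, 0) (92, 0) (92, 97) (0, 97)]
2. ⊥bis P2·P0 via (44.215,64.295): [(0, 0.7156) (66.959, 97) (0, 97)]  |A|=3223.5545
3. ⊥bis P2·P1 via (23.655,74.625): [(0, 51.751) (46.794, 97) (0, 97)]  |A|=1058.69
4. canonical 3-gon: [(0, 51.751) (46.794, 97) (0, 97)]
5. shoelace: 1058.69

Area of P2's cell: 1058.6900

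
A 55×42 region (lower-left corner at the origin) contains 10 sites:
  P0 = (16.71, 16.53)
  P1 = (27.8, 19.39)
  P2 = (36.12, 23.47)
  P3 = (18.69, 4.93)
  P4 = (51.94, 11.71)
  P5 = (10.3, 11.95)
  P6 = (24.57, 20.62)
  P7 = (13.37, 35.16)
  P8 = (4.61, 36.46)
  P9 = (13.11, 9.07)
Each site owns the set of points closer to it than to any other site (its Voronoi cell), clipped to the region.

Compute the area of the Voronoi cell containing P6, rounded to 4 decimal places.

1. box [0,55]×[0,42]: [(0, 0) (55, 0) (55, 42) (0, 42)]
2. ⊥bis P6·P0 via (20.64,18.575): [(30.3056, 0) (55, 0) (55, 42) (8.4507, 42)]  |A|=1496.1183
3. ⊥bis P6·P1 via (26.185,20.005): [(23.5274, 13.0261) (34.5608, 42) (8.4507, 42)]  |A|=378.2564
4. ⊥bis P6·P2 via (30.345,22.045): [(23.5274, 13.0261) (29.0148, 27.436) (25.421, 42) (8.4507, 42)]  |A|=311.7005
5. ⊥bis P6·P3 via (21.63,12.775): [(23.5274, 13.0261) (29.0148, 27.436) (25.421, 42) (8.4507, 42)]  |A|=311.7005
6. ⊥bis P6·P4 via (38.255,16.165): [(23.5274, 13.0261) (29.0148, 27.436) (25.421, 42) (8.4507, 42)]  |A|=311.7005
7. ⊥bis P6·P5 via (17.435,16.285): [(23.5274, 13.0261) (29.0148, 27.436) (25.421, 42) (8.4507, 42)]  |A|=311.7005
8. ⊥bis P6·P7 via (18.97,27.89): [(16.702, 26.143) (23.5274, 13.0261) (29.0148, 27.436) (27.3163, 34.3191)]  |A|=128.6384
9. ⊥bis P6·P8 via (14.59,28.54): [(16.702, 26.143) (23.5274, 13.0261) (29.0148, 27.436) (27.3163, 34.3191)]  |A|=128.6384
10. ⊥bis P6·P9 via (18.84,14.845): [(16.702, 26.143) (23.5274, 13.0261) (29.0148, 27.436) (27.3163, 34.3191)]  |A|=128.6384
11. canonical 4-gon: [(16.702, 26.143) (23.5274, 13.0261) (29.0148, 27.436) (27.3163, 34.3191)]
12. shoelace: 128.6384

Area of P6's cell: 128.6384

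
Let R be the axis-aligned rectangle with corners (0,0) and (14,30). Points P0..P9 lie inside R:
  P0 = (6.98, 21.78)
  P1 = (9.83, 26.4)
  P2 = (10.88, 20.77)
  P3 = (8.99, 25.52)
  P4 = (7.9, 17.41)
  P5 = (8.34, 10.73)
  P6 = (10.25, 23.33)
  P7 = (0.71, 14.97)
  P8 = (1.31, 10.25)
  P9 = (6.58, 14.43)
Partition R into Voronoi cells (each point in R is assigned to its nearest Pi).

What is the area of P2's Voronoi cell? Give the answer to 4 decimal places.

1. box [0,14]×[0,30]: [(0, 0) (14, 0) (14, 30) (0, 30)]
2. ⊥bis P2·P0 via (8.93,21.275): [(3.4203, 0) (14, 0) (14, 30) (11.1896, 30)]  |A|=200.8519
3. ⊥bis P2·P1 via (10.355,23.585): [(9.4863, 23.423) (3.4203, 0) (14, 0) (14, 24.2648)]  |A|=178.6662
4. ⊥bis P2·P3 via (9.935,23.145): [(11.6459, 23.8258) (9.3545, 22.914) (3.4203, 0) (14, 0) (14, 24.2648)]  |A|=178.1431
5. ⊥bis P2·P4 via (9.39,19.09): [(11.6459, 23.8258) (9.3545, 22.914) (8.5558, 19.8299) (14, 15.0014) (14, 24.2648)]  |A|=32.4106
6. ⊥bis P2·P5 via (9.61,15.75): [(11.6459, 23.8258) (9.3545, 22.914) (8.5558, 19.8299) (14, 15.0014) (14, 24.2648)]  |A|=32.4106
7. ⊥bis P2·P6 via (10.565,22.05): [(9.0331, 21.673) (8.5558, 19.8299) (14, 15.0014) (14, 22.8953)]  |A|=25.7739
8. ⊥bis P2·P7 via (5.795,17.87): [(9.0331, 21.673) (8.5558, 19.8299) (14, 15.0014) (14, 22.8953)]  |A|=25.7739
9. ⊥bis P2·P8 via (6.095,15.51): [(9.0331, 21.673) (8.5558, 19.8299) (14, 15.0014) (14, 22.8953)]  |A|=25.7739
10. ⊥bis P2·P9 via (8.73,17.6): [(9.0331, 21.673) (8.5558, 19.8299) (14, 15.0014) (14, 22.8953)]  |A|=25.7739
11. canonical 4-gon: [(9.0331, 21.673) (8.5558, 19.8299) (14, 15.0014) (14, 22.8953)]
12. shoelace: 25.7739

Area of P2's cell: 25.7739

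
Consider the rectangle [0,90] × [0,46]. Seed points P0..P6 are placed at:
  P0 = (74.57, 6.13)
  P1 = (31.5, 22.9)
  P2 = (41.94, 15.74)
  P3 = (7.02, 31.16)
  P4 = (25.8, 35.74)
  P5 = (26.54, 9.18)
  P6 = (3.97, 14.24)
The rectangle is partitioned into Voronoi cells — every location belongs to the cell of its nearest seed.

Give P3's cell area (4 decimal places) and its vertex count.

Area of P3's cell: 386.0727 (5 vertices)

1. box [0,90]×[0,46]: [(0, 0) (90, 0) (90, 46) (0, 46)]
2. ⊥bis P3·P0 via (40.795,18.645): [(0, 0) (33.8863, 0) (50.9311, 46) (0, 46)]  |A|=1950.8003
3. ⊥bis P3·P1 via (19.26,27.03): [(0, 0) (10.1396, 0) (25.6608, 46) (0, 46)]  |A|=823.4094
4. ⊥bis P3·P2 via (24.48,23.45): [(0, 0) (10.1396, 0) (25.6608, 46) (0, 46)]  |A|=823.4094
5. ⊥bis P3·P4 via (16.41,33.45): [(0, 0) (10.1396, 0) (18.5145, 24.8206) (13.3494, 46) (0, 46)]  |A|=693.0346
6. ⊥bis P3·P5 via (16.78,20.17): [(0, 5.268) (17.016, 20.3796) (18.5145, 24.8206) (13.3494, 46) (0, 46)]  |A|=544.8937
7. ⊥bis P3·P6 via (5.495,22.7): [(0, 23.6905) (17.0935, 20.6092) (18.5145, 24.8206) (13.3494, 46) (0, 46)]  |A|=386.0727
8. canonical 5-gon: [(0, 23.6905) (17.0935, 20.6092) (18.5145, 24.8206) (13.3494, 46) (0, 46)]
9. shoelace: 386.0727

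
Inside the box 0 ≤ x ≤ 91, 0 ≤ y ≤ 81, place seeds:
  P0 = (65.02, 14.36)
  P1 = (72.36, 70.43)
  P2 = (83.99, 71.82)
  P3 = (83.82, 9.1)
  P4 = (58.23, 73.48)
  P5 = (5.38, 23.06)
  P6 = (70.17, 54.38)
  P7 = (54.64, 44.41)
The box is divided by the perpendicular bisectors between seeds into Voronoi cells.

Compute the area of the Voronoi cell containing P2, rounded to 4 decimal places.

1. box [0,91]×[0,81]: [(0, 0) (91, 0) (91, 81) (0, 81)]
2. ⊥bis P2·P0 via (74.505,43.09): [(0, 67.6873) (91, 37.6443) (91, 81) (0, 81)]  |A|=2578.4132
3. ⊥bis P2·P1 via (78.175,71.125): [(81.8141, 40.677) (91, 37.6443) (91, 81) (76.9948, 81)]  |A|=481.4976
4. ⊥bis P2·P3 via (83.905,40.46): [(81.8141, 40.677) (82.4594, 40.4639) (91, 40.4408) (91, 81) (76.9948, 81)]  |A|=469.5558
5. ⊥bis P2·P4 via (71.11,72.65): [(81.8141, 40.677) (82.4594, 40.4639) (91, 40.4408) (91, 81) (76.9948, 81)]  |A|=469.5558
6. ⊥bis P2·P5 via (44.685,47.44): [(81.8141, 40.677) (82.4594, 40.4639) (91, 40.4408) (91, 81) (76.9948, 81)]  |A|=469.5558
7. ⊥bis P2·P6 via (77.08,63.1): [(79.349, 61.3019) (91, 52.0694) (91, 81) (76.9948, 81)]  |A|=306.473
8. ⊥bis P2·P7 via (69.315,58.115): [(79.349, 61.3019) (91, 52.0694) (91, 81) (76.9948, 81)]  |A|=306.473
9. canonical 4-gon: [(79.349, 61.3019) (91, 52.0694) (91, 81) (76.9948, 81)]
10. shoelace: 306.473

Area of P2's cell: 306.4730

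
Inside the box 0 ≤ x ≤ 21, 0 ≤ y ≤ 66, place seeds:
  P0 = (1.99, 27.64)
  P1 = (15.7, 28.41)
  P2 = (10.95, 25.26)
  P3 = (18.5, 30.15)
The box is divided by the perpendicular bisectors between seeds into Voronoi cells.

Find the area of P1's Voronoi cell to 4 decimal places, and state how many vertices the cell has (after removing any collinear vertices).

1. box [0,21]×[0,66]: [(0, 0) (21, 0) (21, 66) (0, 66)]
2. ⊥bis P1·P0 via (8.845,28.025): [(10.419, 0) (21, 0) (21, 66) (6.7122, 66)]  |A|=820.6712
3. ⊥bis P1·P2 via (13.325,26.835): [(8.5035, 34.1055) (21, 15.2616) (21, 66) (6.7122, 66)]  |A|=544.8774
4. ⊥bis P1·P3 via (17.1,29.28): [(7.9473, 44.0085) (8.5035, 34.1055) (21, 15.2616) (21, 23.0041)]  |A|=107.1663
5. canonical 4-gon: [(7.9473, 44.0085) (8.5035, 34.1055) (21, 15.2616) (21, 23.0041)]
6. shoelace: 107.1663

Area of P1's cell: 107.1663 (4 vertices)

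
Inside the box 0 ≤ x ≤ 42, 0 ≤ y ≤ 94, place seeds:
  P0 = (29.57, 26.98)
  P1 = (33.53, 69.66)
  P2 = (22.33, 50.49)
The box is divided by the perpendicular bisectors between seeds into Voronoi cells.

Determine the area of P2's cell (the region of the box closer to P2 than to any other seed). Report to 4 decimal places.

Area of P2's cell: 1130.3544

1. box [0,42]×[0,94]: [(0, 0) (42, 0) (42, 94) (0, 94)]
2. ⊥bis P2·P0 via (25.95,38.735): [(0, 30.7436) (42, 43.6777) (42, 94) (0, 94)]  |A|=2385.1536
3. ⊥bis P2·P1 via (27.93,60.075): [(0, 76.393) (0, 30.7436) (42, 43.6777) (42, 51.8547)]  |A|=1130.3544
4. canonical 4-gon: [(0, 76.393) (0, 30.7436) (42, 43.6777) (42, 51.8547)]
5. shoelace: 1130.3544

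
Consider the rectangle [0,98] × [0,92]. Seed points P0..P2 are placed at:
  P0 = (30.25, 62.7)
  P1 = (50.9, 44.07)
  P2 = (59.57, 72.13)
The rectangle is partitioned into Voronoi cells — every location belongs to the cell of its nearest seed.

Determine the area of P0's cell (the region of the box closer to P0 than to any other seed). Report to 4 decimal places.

1. box [0,98]×[0,92]: [(0, 0) (98, 0) (98, 92) (0, 92)]
2. ⊥bis P0·P1 via (40.575,53.385): [(0, 8.4106) (75.4126, 92) (0, 92)]  |A|=3151.8504
3. ⊥bis P0·P2 via (44.91,67.415): [(0, 8.4106) (47.0972, 60.6144) (37.0029, 92) (0, 92)]  |A|=2549.094
4. canonical 4-gon: [(0, 8.4106) (47.0972, 60.6144) (37.0029, 92) (0, 92)]
5. shoelace: 2549.094

Area of P0's cell: 2549.0940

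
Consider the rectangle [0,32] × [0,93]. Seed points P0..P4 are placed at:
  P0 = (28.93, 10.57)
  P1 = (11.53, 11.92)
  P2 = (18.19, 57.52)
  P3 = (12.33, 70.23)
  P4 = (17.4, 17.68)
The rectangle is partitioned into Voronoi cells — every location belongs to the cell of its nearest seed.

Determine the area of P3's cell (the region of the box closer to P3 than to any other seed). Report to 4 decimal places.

1. box [0,32]×[0,93]: [(0, 0) (32, 0) (32, 93) (0, 93)]
2. ⊥bis P3·P0 via (20.63,40.4): [(0, 34.6598) (32, 43.5636) (32, 93) (0, 93)]  |A|=1724.4245
3. ⊥bis P3·P1 via (11.93,41.075): [(0, 41.2387) (22.5331, 40.9295) (32, 43.5636) (32, 93) (0, 93)]  |A|=1650.3037
4. ⊥bis P3·P2 via (15.26,63.875): [(0, 56.8393) (32, 71.593) (32, 93) (0, 93)]  |A|=921.0822
5. ⊥bis P3·P4 via (14.865,43.955): [(0, 56.8393) (32, 71.593) (32, 93) (0, 93)]  |A|=921.0822
6. canonical 4-gon: [(0, 56.8393) (32, 71.593) (32, 93) (0, 93)]
7. shoelace: 921.0822

Area of P3's cell: 921.0822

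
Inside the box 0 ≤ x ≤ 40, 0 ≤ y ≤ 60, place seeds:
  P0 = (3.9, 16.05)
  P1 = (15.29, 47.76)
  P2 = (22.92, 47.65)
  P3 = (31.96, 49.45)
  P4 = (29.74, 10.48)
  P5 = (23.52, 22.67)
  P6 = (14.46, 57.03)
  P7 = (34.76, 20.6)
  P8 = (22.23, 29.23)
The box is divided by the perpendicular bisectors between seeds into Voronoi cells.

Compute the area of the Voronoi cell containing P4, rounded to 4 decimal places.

1. box [0,40]×[0,60]: [(0, 0) (40, 0) (40, 60) (0, 60)]
2. ⊥bis P4·P0 via (16.82,13.265): [(13.9606, 0) (40, 0) (40, 60) (26.8941, 60)]  |A|=1174.3589
3. ⊥bis P4·P1 via (22.515,29.12): [(20.03, 28.1568) (13.9606, 0) (40, 0) (40, 35.8973)]  |A|=725.0268
4. ⊥bis P4·P2 via (26.33,29.065): [(19.9744, 27.8989) (13.9606, 0) (40, 0) (40, 31.5732)]  |A|=679.3699
5. ⊥bis P4·P3 via (30.85,29.965): [(31.1439, 29.9483) (19.9744, 27.8989) (13.9606, 0) (40, 0) (40, 29.4438)]  |A|=669.9407
6. ⊥bis P4·P5 via (26.63,16.575): [(16.4093, 11.3599) (13.9606, 0) (40, 0) (40, 23.3971)]  |A|=423.8784
7. ⊥bis P4·P6 via (22.1,33.755): [(16.4093, 11.3599) (13.9606, 0) (40, 0) (40, 23.3971)]  |A|=423.8784
8. ⊥bis P4·P7 via (32.25,15.54): [(28.3718, 17.4638) (16.4093, 11.3599) (13.9606, 0) (40, 0) (40, 11.6956)]  |A|=355.8449
9. ⊥bis P4·P8 via (25.985,19.855): [(28.3718, 17.4638) (16.4093, 11.3599) (13.9606, 0) (40, 0) (40, 11.6956)]  |A|=355.8449
10. canonical 5-gon: [(28.3718, 17.4638) (16.4093, 11.3599) (13.9606, 0) (40, 0) (40, 11.6956)]
11. shoelace: 355.8449

Area of P4's cell: 355.8449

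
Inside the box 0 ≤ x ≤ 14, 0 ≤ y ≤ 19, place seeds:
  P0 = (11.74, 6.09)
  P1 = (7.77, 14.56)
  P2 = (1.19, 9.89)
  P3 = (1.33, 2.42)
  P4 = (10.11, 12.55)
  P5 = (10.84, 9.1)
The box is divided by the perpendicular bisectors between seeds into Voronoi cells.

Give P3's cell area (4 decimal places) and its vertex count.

Area of P3's cell: 42.9497 (5 vertices)

1. box [0,14]×[0,19]: [(0, 0) (14, 0) (14, 19) (0, 19)]
2. ⊥bis P3·P0 via (6.535,4.255): [(0, 0) (8.0351, 0) (1.3367, 19) (0, 19)]  |A|=89.0321
3. ⊥bis P3·P1 via (4.55,8.49): [(0, 10.9037) (0, 0) (8.0351, 0) (5.1551, 8.169)]  |A|=60.9242
4. ⊥bis P3·P2 via (1.26,6.155): [(0, 6.1314) (0, 0) (8.0351, 0) (5.8349, 6.2407)]  |A|=42.9606
5. ⊥bis P3·P4 via (5.72,7.485): [(0, 6.1314) (0, 0) (8.0351, 0) (5.8349, 6.2407)]  |A|=42.9606
6. ⊥bis P3·P5 via (6.085,5.76): [(5.7485, 6.2391) (0, 6.1314) (0, 0) (8.0351, 0) (5.9232, 5.9903)]  |A|=42.9497
7. canonical 5-gon: [(5.7485, 6.2391) (0, 6.1314) (0, 0) (8.0351, 0) (5.9232, 5.9903)]
8. shoelace: 42.9497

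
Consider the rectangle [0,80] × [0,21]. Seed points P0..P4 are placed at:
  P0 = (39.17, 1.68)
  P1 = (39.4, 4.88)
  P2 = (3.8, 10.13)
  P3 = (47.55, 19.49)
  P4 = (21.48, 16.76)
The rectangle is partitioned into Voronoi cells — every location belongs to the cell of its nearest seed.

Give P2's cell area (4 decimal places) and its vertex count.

1. box [0,80]×[0,21]: [(0, 0) (80, 0) (80, 21) (0, 21)]
2. ⊥bis P2·P0 via (21.485,5.905): [(0, 0) (20.0743, 0) (25.0912, 21) (0, 21)]  |A|=474.2379
3. ⊥bis P2·P1 via (21.6,7.505): [(0, 0) (20.0743, 0) (21.169, 4.5821) (23.5901, 21) (0, 21)]  |A|=461.9154
4. ⊥bis P2·P3 via (25.675,14.81): [(0, 0) (20.0743, 0) (21.169, 4.5821) (23.5901, 21) (0, 21)]  |A|=461.9154
5. ⊥bis P2·P4 via (12.64,13.445): [(0, 0) (17.6819, 0) (9.8069, 21) (0, 21)]  |A|=288.6319
6. canonical 4-gon: [(0, 0) (17.6819, 0) (9.8069, 21) (0, 21)]
7. shoelace: 288.6319

Area of P2's cell: 288.6319 (4 vertices)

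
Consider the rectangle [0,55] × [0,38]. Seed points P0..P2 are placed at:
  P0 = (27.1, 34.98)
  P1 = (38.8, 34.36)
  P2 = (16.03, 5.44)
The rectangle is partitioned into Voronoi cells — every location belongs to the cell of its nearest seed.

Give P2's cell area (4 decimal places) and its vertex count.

1. box [0,55]×[0,38]: [(0, 0) (55, 0) (55, 38) (0, 38)]
2. ⊥bis P2·P0 via (21.565,20.21): [(0, 28.2914) (0, 0) (55, 0) (55, 7.6804)]  |A|=989.2235
3. ⊥bis P2·P1 via (27.415,19.9): [(31.977, 16.3082) (0, 28.2914) (0, 0) (52.6898, 0)]  |A|=881.9737
4. canonical 4-gon: [(31.977, 16.3082) (0, 28.2914) (0, 0) (52.6898, 0)]
5. shoelace: 881.9737

Area of P2's cell: 881.9737 (4 vertices)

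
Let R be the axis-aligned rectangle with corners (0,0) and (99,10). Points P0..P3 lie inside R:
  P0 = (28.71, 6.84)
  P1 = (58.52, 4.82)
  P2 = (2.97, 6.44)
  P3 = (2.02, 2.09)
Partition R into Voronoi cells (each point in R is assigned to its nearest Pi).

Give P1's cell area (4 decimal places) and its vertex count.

Area of P1's cell: 554.4124 (4 vertices)

1. box [0,99]×[0,10]: [(0, 0) (99, 0) (99, 10) (0, 10)]
2. ⊥bis P1·P0 via (43.615,5.83): [(43.2199, 0) (99, 0) (99, 10) (43.8976, 10)]  |A|=554.4124
3. ⊥bis P1·P2 via (30.745,5.63): [(43.2199, 0) (99, 0) (99, 10) (43.8976, 10)]  |A|=554.4124
4. ⊥bis P1·P3 via (30.27,3.455): [(43.2199, 0) (99, 0) (99, 10) (43.8976, 10)]  |A|=554.4124
5. canonical 4-gon: [(43.2199, 0) (99, 0) (99, 10) (43.8976, 10)]
6. shoelace: 554.4124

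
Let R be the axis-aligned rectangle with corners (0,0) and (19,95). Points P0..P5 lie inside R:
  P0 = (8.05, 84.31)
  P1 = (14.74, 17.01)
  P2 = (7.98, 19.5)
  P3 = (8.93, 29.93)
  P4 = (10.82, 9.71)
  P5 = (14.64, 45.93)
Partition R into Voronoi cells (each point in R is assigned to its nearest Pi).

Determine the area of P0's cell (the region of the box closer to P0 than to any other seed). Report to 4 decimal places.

1. box [0,19]×[0,95]: [(0, 0) (19, 0) (19, 95) (0, 95)]
2. ⊥bis P0·P1 via (11.395,50.66): [(0, 49.5273) (19, 51.416) (19, 95) (0, 95)]  |A|=846.0391
3. ⊥bis P0·P2 via (8.015,51.905): [(0, 51.9137) (19, 51.8931) (19, 95) (0, 95)]  |A|=818.8355
4. ⊥bis P0·P3 via (8.49,57.12): [(0, 56.9826) (19, 57.2901) (19, 95) (0, 95)]  |A|=719.4095
5. ⊥bis P0·P4 via (9.435,47.01): [(0, 56.9826) (19, 57.2901) (19, 95) (0, 95)]  |A|=719.4095
6. ⊥bis P0·P5 via (11.345,65.12): [(0, 63.172) (19, 66.4344) (19, 95) (0, 95)]  |A|=573.7391
7. canonical 4-gon: [(0, 63.172) (19, 66.4344) (19, 95) (0, 95)]
8. shoelace: 573.7391

Area of P0's cell: 573.7391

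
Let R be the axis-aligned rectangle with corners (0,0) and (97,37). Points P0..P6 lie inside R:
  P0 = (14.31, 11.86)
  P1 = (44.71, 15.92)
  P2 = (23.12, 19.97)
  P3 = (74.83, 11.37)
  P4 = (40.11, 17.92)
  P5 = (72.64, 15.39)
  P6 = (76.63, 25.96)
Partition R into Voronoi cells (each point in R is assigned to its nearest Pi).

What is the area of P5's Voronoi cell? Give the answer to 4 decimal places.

Area of P5's cell: 251.0700

1. box [0,97]×[0,37]: [(0, 0) (97, 0) (97, 37) (0, 37)]
2. ⊥bis P5·P0 via (43.475,13.625): [(44.2996, 0) (97, 0) (97, 37) (42.0604, 37)]  |A|=1991.3409
3. ⊥bis P5·P1 via (58.675,15.655): [(58.3779, 0) (97, 0) (97, 37) (59.08, 37)]  |A|=1416.0275
4. ⊥bis P5·P2 via (47.88,17.68): [(58.3779, 0) (97, 0) (97, 37) (59.08, 37)]  |A|=1416.0275
5. ⊥bis P5·P3 via (73.735,13.38): [(58.4741, 5.0662) (97, 26.0542) (97, 37) (59.08, 37)]  |A|=816.3123
6. ⊥bis P5·P4 via (56.375,16.655): [(58.4741, 5.0662) (97, 26.0542) (97, 37) (59.08, 37)]  |A|=816.3123
7. ⊥bis P5·P6 via (74.635,20.675): [(58.8831, 26.6211) (58.4741, 5.0662) (82.0133, 17.8898)]  |A|=251.07
8. canonical 3-gon: [(58.8831, 26.6211) (58.4741, 5.0662) (82.0133, 17.8898)]
9. shoelace: 251.07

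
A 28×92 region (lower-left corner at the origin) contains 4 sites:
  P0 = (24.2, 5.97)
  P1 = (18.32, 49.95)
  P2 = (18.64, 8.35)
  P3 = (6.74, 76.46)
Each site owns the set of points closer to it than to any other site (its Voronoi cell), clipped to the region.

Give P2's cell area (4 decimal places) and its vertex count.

1. box [0,28]×[0,92]: [(0, 0) (28, 0) (28, 92) (0, 92)]
2. ⊥bis P2·P0 via (21.42,7.16): [(0, 0) (18.3551, 0) (28, 22.5318) (28, 92) (0, 92)]  |A|=2467.3418
3. ⊥bis P2·P1 via (18.48,29.15): [(0, 29.0078) (0, 0) (18.3551, 0) (28, 22.5318) (28, 29.2232)]  |A|=706.5769
4. ⊥bis P2·P3 via (12.69,42.405): [(0, 29.0078) (0, 0) (18.3551, 0) (28, 22.5318) (28, 29.2232)]  |A|=706.5769
5. canonical 5-gon: [(0, 29.0078) (0, 0) (18.3551, 0) (28, 22.5318) (28, 29.2232)]
6. shoelace: 706.5769

Area of P2's cell: 706.5769 (5 vertices)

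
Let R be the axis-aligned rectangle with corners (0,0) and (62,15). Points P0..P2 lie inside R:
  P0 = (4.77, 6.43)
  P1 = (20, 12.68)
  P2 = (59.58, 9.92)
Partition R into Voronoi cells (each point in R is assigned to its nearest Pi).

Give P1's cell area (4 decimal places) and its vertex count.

Area of P1's cell: 394.4505 (4 vertices)

1. box [0,62]×[0,15]: [(0, 0) (62, 0) (62, 15) (0, 15)]
2. ⊥bis P1·P0 via (12.385,9.555): [(16.3061, 0) (62, 0) (62, 15) (10.1505, 15)]  |A|=731.5752
3. ⊥bis P1·P2 via (39.79,11.3): [(16.3061, 0) (39.002, 0) (40.048, 15) (10.1505, 15)]  |A|=394.4505
4. canonical 4-gon: [(16.3061, 0) (39.002, 0) (40.048, 15) (10.1505, 15)]
5. shoelace: 394.4505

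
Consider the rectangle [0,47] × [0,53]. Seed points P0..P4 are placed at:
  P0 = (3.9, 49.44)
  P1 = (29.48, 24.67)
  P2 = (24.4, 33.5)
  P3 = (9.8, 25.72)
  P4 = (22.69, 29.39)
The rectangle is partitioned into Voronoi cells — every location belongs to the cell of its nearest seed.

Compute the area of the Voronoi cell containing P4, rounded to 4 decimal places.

1. box [0,47]×[0,53]: [(0, 0) (47, 0) (47, 53) (0, 53)]
2. ⊥bis P4·P0 via (13.295,39.415): [(0, 26.9555) (0, 0) (47, 0) (47, 53) (27.791, 53)]  |A|=2129.099
3. ⊥bis P4·P1 via (26.085,27.03): [(0, 26.9555) (0, 0) (7.2954, 0) (44.1378, 53) (27.791, 53)]  |A|=1001.0775
4. ⊥bis P4·P2 via (23.545,31.445): [(10.5568, 36.8489) (0, 26.9555) (0, 0) (7.2954, 0) (27.8957, 29.6348)]  |A|=607.9188
5. ⊥bis P4·P3 via (16.245,27.555): [(14.0077, 35.4131) (19.2103, 17.1403) (27.8957, 29.6348)]  |A|=111.8561
6. canonical 3-gon: [(14.0077, 35.4131) (19.2103, 17.1403) (27.8957, 29.6348)]
7. shoelace: 111.8561

Area of P4's cell: 111.8561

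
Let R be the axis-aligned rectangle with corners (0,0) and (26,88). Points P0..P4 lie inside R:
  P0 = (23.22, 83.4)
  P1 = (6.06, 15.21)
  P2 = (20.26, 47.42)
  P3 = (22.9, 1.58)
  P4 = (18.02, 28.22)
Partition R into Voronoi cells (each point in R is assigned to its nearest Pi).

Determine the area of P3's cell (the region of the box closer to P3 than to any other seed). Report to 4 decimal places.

Area of P3's cell: 185.8006

1. box [0,26]×[0,88]: [(0, 0) (26, 0) (26, 88) (0, 88)]
2. ⊥bis P3·P0 via (23.06,42.49): [(0, 42.5802) (0, 0) (26, 0) (26, 42.4785)]  |A|=1105.763
3. ⊥bis P3·P1 via (14.48,8.395): [(7.6852, 0) (26, 0) (26, 22.6281)]  |A|=207.2139
4. ⊥bis P3·P2 via (21.58,24.5): [(7.6852, 0) (26, 0) (26, 22.6281)]  |A|=207.2139
5. ⊥bis P3·P4 via (20.46,14.9): [(19.6206, 14.7462) (7.6852, 0) (26, 0) (26, 15.9148)]  |A|=185.8006
6. canonical 4-gon: [(19.6206, 14.7462) (7.6852, 0) (26, 0) (26, 15.9148)]
7. shoelace: 185.8006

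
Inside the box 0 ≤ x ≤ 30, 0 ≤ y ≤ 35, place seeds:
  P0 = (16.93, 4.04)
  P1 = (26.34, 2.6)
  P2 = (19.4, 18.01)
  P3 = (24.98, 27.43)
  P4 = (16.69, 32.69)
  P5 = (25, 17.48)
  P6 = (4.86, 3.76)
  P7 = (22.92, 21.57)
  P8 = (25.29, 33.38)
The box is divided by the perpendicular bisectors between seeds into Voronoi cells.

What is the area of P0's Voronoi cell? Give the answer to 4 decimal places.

1. box [0,30]×[0,35]: [(0, 0) (30, 0) (30, 35) (0, 35)]
2. ⊥bis P0·P1 via (21.635,3.32): [(0, 0) (21.1269, 0) (26.4829, 35) (0, 35)]  |A|=833.1731
3. ⊥bis P0·P2 via (18.165,11.025): [(0, 14.2367) (0, 0) (21.1269, 0) (22.6916, 10.2247)]  |A|=269.5348
4. ⊥bis P0·P3 via (20.955,15.735): [(0, 14.2367) (0, 0) (21.1269, 0) (22.6916, 10.2247)]  |A|=269.5348
5. ⊥bis P0·P4 via (16.81,18.365): [(0, 14.2367) (0, 0) (21.1269, 0) (22.6916, 10.2247)]  |A|=269.5348
6. ⊥bis P0·P5 via (20.965,10.76): [(21.5081, 10.4339) (0, 14.2367) (0, 0) (21.1269, 0) (22.6213, 9.7655)]  |A|=269.2557
7. ⊥bis P0·P6 via (10.895,3.9): [(21.5081, 10.4339) (10.6991, 12.345) (10.9855, 0) (21.1269, 0) (22.6213, 9.7655)]  |A|=125.2878
8. ⊥bis P0·P7 via (19.925,12.805): [(21.5081, 10.4339) (10.6991, 12.345) (10.9855, 0) (21.1269, 0) (22.6213, 9.7655)]  |A|=125.2878
9. ⊥bis P0·P8 via (21.11,18.71): [(21.5081, 10.4339) (10.6991, 12.345) (10.9855, 0) (21.1269, 0) (22.6213, 9.7655)]  |A|=125.2878
10. canonical 5-gon: [(21.5081, 10.4339) (10.6991, 12.345) (10.9855, 0) (21.1269, 0) (22.6213, 9.7655)]
11. shoelace: 125.2878

Area of P0's cell: 125.2878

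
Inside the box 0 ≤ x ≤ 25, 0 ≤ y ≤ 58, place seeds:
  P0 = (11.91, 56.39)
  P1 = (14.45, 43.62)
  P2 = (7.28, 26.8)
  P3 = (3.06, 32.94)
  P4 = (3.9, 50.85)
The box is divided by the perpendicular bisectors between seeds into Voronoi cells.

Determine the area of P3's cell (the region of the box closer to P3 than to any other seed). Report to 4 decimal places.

1. box [0,25]×[0,58]: [(0, 0) (25, 0) (25, 58) (0, 58)]
2. ⊥bis P3·P0 via (7.485,44.665): [(0, 47.4898) (0, 0) (25, 0) (25, 38.0549)]  |A|=1069.3086
3. ⊥bis P3·P1 via (8.755,38.28): [(0.1846, 47.4202) (0, 47.4898) (0, 0) (25, 0) (25, 20.955)]  |A|=857.1391
4. ⊥bis P3·P2 via (5.17,29.87): [(12.1454, 34.6642) (0.1846, 47.4202) (0, 47.4898) (0, 26.3167)]  |A|=129.3391
5. ⊥bis P3·P4 via (3.48,41.895): [(12.1454, 34.6642) (5.4521, 41.8025) (0, 42.0582) (0, 26.3167)]  |A|=114.1974
6. canonical 4-gon: [(12.1454, 34.6642) (5.4521, 41.8025) (0, 42.0582) (0, 26.3167)]
7. shoelace: 114.1974

Area of P3's cell: 114.1974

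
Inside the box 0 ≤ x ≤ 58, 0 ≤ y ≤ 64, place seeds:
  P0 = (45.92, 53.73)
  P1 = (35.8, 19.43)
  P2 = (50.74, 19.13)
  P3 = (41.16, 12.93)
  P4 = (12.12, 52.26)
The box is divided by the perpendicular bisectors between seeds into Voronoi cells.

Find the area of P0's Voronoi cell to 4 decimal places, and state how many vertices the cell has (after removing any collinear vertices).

1. box [0,58]×[0,64]: [(0, 0) (58, 0) (58, 64) (0, 64)]
2. ⊥bis P0·P1 via (40.86,36.58): [(0, 48.6355) (58, 31.523) (58, 64) (0, 64)]  |A|=1387.4053
3. ⊥bis P0·P2 via (48.33,36.43): [(0, 48.6355) (43.6011, 35.7712) (58, 37.7771) (58, 64) (0, 64)]  |A|=1342.3791
4. ⊥bis P0·P3 via (43.54,33.33): [(0, 48.6355) (43.6011, 35.7712) (58, 37.7771) (58, 64) (0, 64)]  |A|=1342.3791
5. ⊥bis P0·P4 via (29.02,52.995): [(29.5893, 39.9054) (43.6011, 35.7712) (58, 37.7771) (58, 64) (28.5414, 64)]  |A|=771.2194
6. canonical 5-gon: [(29.5893, 39.9054) (43.6011, 35.7712) (58, 37.7771) (58, 64) (28.5414, 64)]
7. shoelace: 771.2194

Area of P0's cell: 771.2194 (5 vertices)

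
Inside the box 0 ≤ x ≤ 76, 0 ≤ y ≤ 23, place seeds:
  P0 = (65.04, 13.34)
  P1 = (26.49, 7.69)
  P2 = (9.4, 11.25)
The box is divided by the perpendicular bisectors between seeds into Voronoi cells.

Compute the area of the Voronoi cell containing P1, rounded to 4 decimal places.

Area of P1's cell: 626.8137

1. box [0,76]×[0,23]: [(0, 0) (76, 0) (76, 23) (0, 23)]
2. ⊥bis P1·P0 via (45.765,10.515): [(0, 0) (47.3061, 0) (43.9352, 23) (0, 23)]  |A|=1049.2746
3. ⊥bis P1·P2 via (17.945,9.47): [(15.9723, 0) (47.3061, 0) (43.9352, 23) (20.7634, 23)]  |A|=626.8137
4. canonical 4-gon: [(15.9723, 0) (47.3061, 0) (43.9352, 23) (20.7634, 23)]
5. shoelace: 626.8137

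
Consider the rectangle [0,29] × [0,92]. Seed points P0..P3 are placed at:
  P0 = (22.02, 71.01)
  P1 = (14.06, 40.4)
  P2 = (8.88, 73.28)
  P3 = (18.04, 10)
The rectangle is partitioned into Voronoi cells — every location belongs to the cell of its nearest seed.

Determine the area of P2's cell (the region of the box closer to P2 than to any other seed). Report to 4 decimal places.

1. box [0,29]×[0,92]: [(0, 0) (29, 0) (29, 92) (0, 92)]
2. ⊥bis P2·P0 via (15.45,72.145): [(0, 0) (2.9866, 0) (18.88, 92) (0, 92)]  |A|=1005.8656
3. ⊥bis P2·P1 via (11.47,56.84): [(0, 55.033) (12.8434, 57.0564) (18.88, 92) (0, 92)]  |A|=567.2592
4. ⊥bis P2·P3 via (13.46,41.64): [(0, 55.033) (12.8434, 57.0564) (18.88, 92) (0, 92)]  |A|=567.2592
5. canonical 4-gon: [(0, 55.033) (12.8434, 57.0564) (18.88, 92) (0, 92)]
6. shoelace: 567.2592

Area of P2's cell: 567.2592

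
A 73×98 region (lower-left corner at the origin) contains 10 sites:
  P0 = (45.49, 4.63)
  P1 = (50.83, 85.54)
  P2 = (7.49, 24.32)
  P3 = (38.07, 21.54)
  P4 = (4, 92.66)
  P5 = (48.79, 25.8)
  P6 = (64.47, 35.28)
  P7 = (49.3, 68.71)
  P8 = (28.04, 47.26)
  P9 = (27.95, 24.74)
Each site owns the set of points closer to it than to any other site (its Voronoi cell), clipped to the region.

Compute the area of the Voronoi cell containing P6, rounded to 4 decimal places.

Area of P6's cell: 723.6313

1. box [0,73]×[0,98]: [(0, 0) (73, 0) (73, 98) (0, 98)]
2. ⊥bis P6·P0 via (54.98,19.955): [(0, 54.0013) (73, 8.7961) (73, 98) (0, 98)]  |A|=4861.8925
3. ⊥bis P6·P1 via (57.65,60.41): [(10.3711, 47.579) (73, 8.7961) (73, 64.5758)]  |A|=1746.7103
4. ⊥bis P6·P2 via (35.98,29.8): [(31.4594, 53.3022) (35.5606, 31.9805) (73, 8.7961) (73, 64.5758)]  |A|=1510.1553
5. ⊥bis P6·P3 via (51.27,28.41): [(37.4663, 54.9324) (55.9988, 19.3241) (73, 8.7961) (73, 64.5758)]  |A|=1196.166
6. ⊥bis P6·P4 via (34.235,63.97): [(37.4663, 54.9324) (55.9988, 19.3241) (73, 8.7961) (73, 64.5758)]  |A|=1196.166
7. ⊥bis P6·P5 via (56.63,30.54): [(41.2601, 55.962) (67.8469, 11.9872) (73, 8.7961) (73, 64.5758)]  |A|=956.1048
8. ⊥bis P6·P7 via (56.885,51.995): [(46.506, 47.2852) (67.8469, 11.9872) (73, 8.7961) (73, 59.3077)]  |A|=726.0245
9. ⊥bis P6·P8 via (46.255,41.27): [(48.536, 48.2064) (47.6246, 45.4349) (67.8469, 11.9872) (73, 8.7961) (73, 59.3077)]  |A|=723.6313
10. ⊥bis P6·P9 via (46.21,30.01): [(48.536, 48.2064) (47.6246, 45.4349) (67.8469, 11.9872) (73, 8.7961) (73, 59.3077)]  |A|=723.6313
11. canonical 5-gon: [(48.536, 48.2064) (47.6246, 45.4349) (67.8469, 11.9872) (73, 8.7961) (73, 59.3077)]
12. shoelace: 723.6313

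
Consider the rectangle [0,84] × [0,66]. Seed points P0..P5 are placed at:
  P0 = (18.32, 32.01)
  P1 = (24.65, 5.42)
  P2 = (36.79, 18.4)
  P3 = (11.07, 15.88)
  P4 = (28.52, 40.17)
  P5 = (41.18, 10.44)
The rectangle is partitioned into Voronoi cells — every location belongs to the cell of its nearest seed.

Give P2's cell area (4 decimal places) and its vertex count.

Area of P2's cell: 817.1811 (6 vertices)

1. box [0,84]×[0,66]: [(0, 0) (84, 0) (84, 66) (0, 66)]
2. ⊥bis P2·P0 via (27.555,25.205): [(8.9822, 0) (84, 0) (84, 66) (57.6156, 66)]  |A|=3346.2722
3. ⊥bis P2·P1 via (30.72,11.91): [(23.0467, 19.0868) (43.4541, 0) (84, 0) (84, 66) (57.6156, 66)]  |A|=3017.2935
4. ⊥bis P2·P3 via (23.93,17.14): [(23.658, 19.9164) (23.8091, 18.3736) (43.4541, 0) (84, 0) (84, 66) (57.6156, 66)]  |A|=3016.7593
5. ⊥bis P2·P4 via (32.655,29.285): [(29.7476, 28.1805) (23.658, 19.9164) (23.8091, 18.3736) (43.4541, 0) (84, 0) (84, 48.79)]  |A|=2050.995
6. ⊥bis P2·P5 via (38.985,14.42): [(29.7476, 28.1805) (23.658, 19.9164) (23.8091, 18.3736) (32.0976, 10.6215) (84, 39.2461) (84, 48.79)]  |A|=817.1811
7. canonical 6-gon: [(29.7476, 28.1805) (23.658, 19.9164) (23.8091, 18.3736) (32.0976, 10.6215) (84, 39.2461) (84, 48.79)]
8. shoelace: 817.1811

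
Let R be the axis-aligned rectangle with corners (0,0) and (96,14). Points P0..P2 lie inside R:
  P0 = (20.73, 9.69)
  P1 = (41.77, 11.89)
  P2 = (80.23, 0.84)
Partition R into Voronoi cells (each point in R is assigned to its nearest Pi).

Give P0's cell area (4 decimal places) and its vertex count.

1. box [0,96]×[0,14]: [(0, 0) (96, 0) (96, 14) (0, 14)]
2. ⊥bis P0·P1 via (31.25,10.79): [(0, 0) (32.3782, 0) (30.9144, 14) (0, 14)]  |A|=443.0481
3. ⊥bis P0·P2 via (50.48,5.265): [(0, 0) (32.3782, 0) (30.9144, 14) (0, 14)]  |A|=443.0481
4. canonical 4-gon: [(0, 0) (32.3782, 0) (30.9144, 14) (0, 14)]
5. shoelace: 443.0481

Area of P0's cell: 443.0481 (4 vertices)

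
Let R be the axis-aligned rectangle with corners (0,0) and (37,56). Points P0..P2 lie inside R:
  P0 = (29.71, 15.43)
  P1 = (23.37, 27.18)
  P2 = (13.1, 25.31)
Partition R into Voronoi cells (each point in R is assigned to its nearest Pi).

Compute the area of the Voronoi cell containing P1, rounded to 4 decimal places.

Area of P1's cell: 713.3889

1. box [0,37]×[0,56]: [(0, 0) (37, 0) (37, 56) (0, 56)]
2. ⊥bis P1·P0 via (26.54,21.305): [(0, 6.9847) (37, 26.9489) (37, 56) (0, 56)]  |A|=1444.2276
3. ⊥bis P1·P2 via (18.235,26.245): [(19.797, 17.6666) (37, 26.9489) (37, 56) (12.8171, 56)]  |A|=713.3889
4. canonical 4-gon: [(19.797, 17.6666) (37, 26.9489) (37, 56) (12.8171, 56)]
5. shoelace: 713.3889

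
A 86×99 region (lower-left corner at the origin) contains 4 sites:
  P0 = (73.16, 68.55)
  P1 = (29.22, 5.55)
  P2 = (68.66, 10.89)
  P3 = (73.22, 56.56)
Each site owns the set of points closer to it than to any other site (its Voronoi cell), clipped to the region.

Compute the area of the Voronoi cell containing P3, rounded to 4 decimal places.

1. box [0,86]×[0,99]: [(0, 0) (86, 0) (86, 99) (0, 99)]
2. ⊥bis P3·P0 via (73.19,62.555): [(0, 62.1887) (0, 0) (86, 0) (86, 62.6191)]  |A|=5366.7375
3. ⊥bis P3·P1 via (51.22,31.055): [(15.0388, 62.264) (86, 1.0546) (86, 62.6191)]  |A|=2184.3441
4. ⊥bis P3·P2 via (70.94,33.725): [(15.0388, 62.264) (45.1379, 36.3013) (86, 32.2213) (86, 62.6191)]  |A|=1547.5761
5. canonical 4-gon: [(15.0388, 62.264) (45.1379, 36.3013) (86, 32.2213) (86, 62.6191)]
6. shoelace: 1547.5761

Area of P3's cell: 1547.5761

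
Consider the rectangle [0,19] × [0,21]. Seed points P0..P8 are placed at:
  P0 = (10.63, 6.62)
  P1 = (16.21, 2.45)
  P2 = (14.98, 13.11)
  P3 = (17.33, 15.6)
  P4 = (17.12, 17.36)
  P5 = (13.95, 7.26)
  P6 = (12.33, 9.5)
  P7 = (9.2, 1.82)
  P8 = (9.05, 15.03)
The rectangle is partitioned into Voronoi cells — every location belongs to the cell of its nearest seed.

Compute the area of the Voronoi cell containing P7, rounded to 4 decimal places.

1. box [0,19]×[0,21]: [(0, 0) (19, 0) (19, 21) (0, 21)]
2. ⊥bis P7·P0 via (9.915,4.22): [(0, 7.1738) (0, 0) (19, 0) (19, 1.5134)]  |A|=82.5291
3. ⊥bis P7·P1 via (12.705,2.135): [(12.5892, 3.4233) (0, 7.1738) (0, 0) (12.8969, 0)]  |A|=67.2315
4. ⊥bis P7·P2 via (12.09,7.465): [(12.5892, 3.4233) (0, 7.1738) (0, 0) (12.8969, 0)]  |A|=67.2315
5. ⊥bis P7·P3 via (13.265,8.71): [(12.5892, 3.4233) (0, 7.1738) (0, 0) (12.8969, 0)]  |A|=67.2315
6. ⊥bis P7·P4 via (13.16,9.59): [(12.5892, 3.4233) (0, 7.1738) (0, 0) (12.8969, 0)]  |A|=67.2315
7. ⊥bis P7·P5 via (11.575,4.54): [(12.5892, 3.4233) (0, 7.1738) (0, 0) (12.8969, 0)]  |A|=67.2315
8. ⊥bis P7·P6 via (10.765,5.66): [(12.5892, 3.4233) (0, 7.1738) (0, 0) (12.8969, 0)]  |A|=67.2315
9. ⊥bis P7·P8 via (9.125,8.425): [(12.5892, 3.4233) (0, 7.1738) (0, 0) (12.8969, 0)]  |A|=67.2315
10. canonical 4-gon: [(12.5892, 3.4233) (0, 7.1738) (0, 0) (12.8969, 0)]
11. shoelace: 67.2315

Area of P7's cell: 67.2315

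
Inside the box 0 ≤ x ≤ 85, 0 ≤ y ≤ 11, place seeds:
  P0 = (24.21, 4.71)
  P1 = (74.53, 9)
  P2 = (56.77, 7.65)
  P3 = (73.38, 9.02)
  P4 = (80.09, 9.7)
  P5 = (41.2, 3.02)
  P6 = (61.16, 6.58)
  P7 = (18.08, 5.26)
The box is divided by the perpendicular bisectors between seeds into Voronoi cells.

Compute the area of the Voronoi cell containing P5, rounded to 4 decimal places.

Area of P5's cell: 176.7513

1. box [0,85]×[0,11]: [(0, 0) (85, 0) (85, 11) (0, 11)]
2. ⊥bis P5·P0 via (32.705,3.865): [(32.3205, 0) (85, 0) (85, 11) (33.4147, 11)]  |A|=573.456
3. ⊥bis P5·P1 via (57.865,6.01): [(32.3205, 0) (58.9433, 0) (56.9697, 11) (33.4147, 11)]  |A|=275.9776
4. ⊥bis P5·P2 via (48.985,5.335): [(32.3205, 0) (50.5715, 0) (47.3004, 11) (33.4147, 11)]  |A|=176.7513
5. ⊥bis P5·P3 via (57.29,6.02): [(32.3205, 0) (50.5715, 0) (47.3004, 11) (33.4147, 11)]  |A|=176.7513
6. ⊥bis P5·P4 via (60.645,6.36): [(32.3205, 0) (50.5715, 0) (47.3004, 11) (33.4147, 11)]  |A|=176.7513
7. ⊥bis P5·P6 via (51.18,4.8): [(32.3205, 0) (50.5715, 0) (47.3004, 11) (33.4147, 11)]  |A|=176.7513
8. ⊥bis P5·P7 via (29.64,4.14): [(32.3205, 0) (50.5715, 0) (47.3004, 11) (33.4147, 11)]  |A|=176.7513
9. canonical 4-gon: [(32.3205, 0) (50.5715, 0) (47.3004, 11) (33.4147, 11)]
10. shoelace: 176.7513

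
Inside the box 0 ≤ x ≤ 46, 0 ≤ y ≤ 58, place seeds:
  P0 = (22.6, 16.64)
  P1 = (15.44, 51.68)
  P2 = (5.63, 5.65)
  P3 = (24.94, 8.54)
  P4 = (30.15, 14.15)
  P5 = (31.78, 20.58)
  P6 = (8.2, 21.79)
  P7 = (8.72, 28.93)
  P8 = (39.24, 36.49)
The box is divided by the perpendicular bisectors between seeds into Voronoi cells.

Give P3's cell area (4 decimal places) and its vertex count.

1. box [0,46]×[0,58]: [(0, 0) (46, 0) (46, 58) (0, 58)]
2. ⊥bis P3·P0 via (23.77,12.59): [(0, 5.7231) (0, 0) (46, 0) (46, 19.012)]  |A|=568.9076
3. ⊥bis P3·P1 via (20.19,30.11): [(0, 5.7231) (0, 0) (46, 0) (46, 19.012)]  |A|=568.9076
4. ⊥bis P3·P2 via (15.285,7.095): [(14.8483, 10.0126) (16.3469, 0) (46, 0) (46, 19.012)]  |A|=444.5807
5. ⊥bis P3·P4 via (27.545,11.345): [(25.6268, 13.1264) (14.8483, 10.0126) (16.3469, 0) (39.761, 0)]  |A|=209.9655
6. ⊥bis P3·P5 via (28.36,14.56): [(25.6268, 13.1264) (14.8483, 10.0126) (16.3469, 0) (39.761, 0)]  |A|=209.9655
7. ⊥bis P3·P6 via (16.57,15.165): [(25.6268, 13.1264) (14.8483, 10.0126) (16.3469, 0) (39.761, 0)]  |A|=209.9655
8. ⊥bis P3·P7 via (16.83,18.735): [(25.6268, 13.1264) (14.8483, 10.0126) (16.3469, 0) (39.761, 0)]  |A|=209.9655
9. ⊥bis P3·P8 via (32.09,22.515): [(25.6268, 13.1264) (14.8483, 10.0126) (16.3469, 0) (39.761, 0)]  |A|=209.9655
10. canonical 4-gon: [(25.6268, 13.1264) (14.8483, 10.0126) (16.3469, 0) (39.761, 0)]
11. shoelace: 209.9655

Area of P3's cell: 209.9655 (4 vertices)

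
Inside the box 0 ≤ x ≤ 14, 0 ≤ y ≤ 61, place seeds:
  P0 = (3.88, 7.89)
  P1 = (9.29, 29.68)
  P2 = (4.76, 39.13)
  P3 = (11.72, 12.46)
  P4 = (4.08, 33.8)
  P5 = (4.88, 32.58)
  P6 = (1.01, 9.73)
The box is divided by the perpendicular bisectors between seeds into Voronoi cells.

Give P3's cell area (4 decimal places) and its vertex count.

Area of P3's cell: 124.2909 (5 vertices)

1. box [0,14]×[0,61]: [(0, 0) (14, 0) (14, 61) (0, 61)]
2. ⊥bis P3·P0 via (7.8,10.175): [(0, 23.5562) (13.7311, 0) (14, 0) (14, 61) (0, 61)]  |A|=692.274
3. ⊥bis P3·P1 via (10.505,21.07): [(2.1375, 19.8892) (13.7311, 0) (14, 0) (14, 21.5632)]  |A|=130.5709
4. ⊥bis P3·P2 via (8.24,25.795): [(2.1375, 19.8892) (13.7311, 0) (14, 0) (14, 21.5632)]  |A|=130.5709
5. ⊥bis P3·P4 via (7.9,23.13): [(2.1375, 19.8892) (13.7311, 0) (14, 0) (14, 21.5632)]  |A|=130.5709
6. ⊥bis P3·P5 via (8.3,22.52): [(2.1375, 19.8892) (13.7311, 0) (14, 0) (14, 21.5632)]  |A|=130.5709
7. ⊥bis P3·P6 via (6.365,11.095): [(4.0544, 20.1597) (5.6666, 13.835) (13.7311, 0) (14, 0) (14, 21.5632)]  |A|=124.2909
8. canonical 5-gon: [(4.0544, 20.1597) (5.6666, 13.835) (13.7311, 0) (14, 0) (14, 21.5632)]
9. shoelace: 124.2909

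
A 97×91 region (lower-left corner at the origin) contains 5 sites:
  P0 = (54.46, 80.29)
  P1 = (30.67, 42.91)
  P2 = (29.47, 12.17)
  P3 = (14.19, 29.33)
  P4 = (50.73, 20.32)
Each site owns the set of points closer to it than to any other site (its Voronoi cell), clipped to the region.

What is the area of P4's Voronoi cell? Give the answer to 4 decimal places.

Area of P4's cell: 2576.3046

1. box [0,97]×[0,91]: [(0, 0) (97, 0) (97, 91) (0, 91)]
2. ⊥bis P4·P0 via (52.595,50.305): [(0, 53.5763) (0, 0) (97, 0) (97, 47.5431)]  |A|=4904.2909
3. ⊥bis P4·P1 via (40.7,31.615): [(61.1481, 49.773) (5.0977, 0) (97, 0) (97, 47.5431)]  |A|=3139.3827
4. ⊥bis P4·P2 via (40.1,16.245): [(61.1481, 49.773) (35.8567, 27.3141) (46.3275, 0) (97, 0) (97, 47.5431)]  |A|=2576.3046
5. ⊥bis P4·P3 via (32.46,24.825): [(61.1481, 49.773) (35.8567, 27.3141) (46.3275, 0) (97, 0) (97, 47.5431)]  |A|=2576.3046
6. canonical 5-gon: [(61.1481, 49.773) (35.8567, 27.3141) (46.3275, 0) (97, 0) (97, 47.5431)]
7. shoelace: 2576.3046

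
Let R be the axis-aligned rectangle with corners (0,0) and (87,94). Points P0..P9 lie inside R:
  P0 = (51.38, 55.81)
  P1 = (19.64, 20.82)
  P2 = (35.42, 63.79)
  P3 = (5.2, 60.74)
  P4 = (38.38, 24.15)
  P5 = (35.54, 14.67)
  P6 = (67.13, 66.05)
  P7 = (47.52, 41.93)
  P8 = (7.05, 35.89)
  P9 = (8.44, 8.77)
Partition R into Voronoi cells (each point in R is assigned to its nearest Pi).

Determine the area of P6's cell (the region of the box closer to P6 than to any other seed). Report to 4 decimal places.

1. box [0,87]×[0,94]: [(0, 0) (87, 0) (87, 94) (0, 94)]
2. ⊥bis P6·P0 via (59.255,60.93): [(87, 18.2558) (87, 94) (37.7543, 94)]  |A|=1865.0398
3. ⊥bis P6·P1 via (43.385,43.435): [(87, 18.2558) (87, 94) (37.7543, 94)]  |A|=1865.0398
4. ⊥bis P6·P2 via (51.275,64.92): [(50.6119, 74.2238) (87, 18.2558) (87, 94) (49.2024, 94)]  |A|=1751.839
5. ⊥bis P6·P3 via (36.165,63.395): [(50.6119, 74.2238) (87, 18.2558) (87, 94) (49.2024, 94)]  |A|=1751.839
6. ⊥bis P6·P4 via (52.755,45.1): [(50.6119, 74.2238) (83.0716, 24.298) (87, 21.6025) (87, 94) (49.2024, 94)]  |A|=1745.2654
7. ⊥bis P6·P5 via (51.335,40.36): [(50.6119, 74.2238) (83.0716, 24.298) (87, 21.6025) (87, 94) (49.2024, 94)]  |A|=1745.2654
8. ⊥bis P6·P7 via (57.325,53.99): [(50.6119, 74.2238) (70.9906, 42.8796) (87, 29.8637) (87, 94) (49.2024, 94)]  |A|=1658.9216
9. ⊥bis P6·P8 via (37.09,50.97): [(50.6119, 74.2238) (70.9906, 42.8796) (87, 29.8637) (87, 94) (49.2024, 94)]  |A|=1658.9216
10. ⊥bis P6·P9 via (37.785,37.41): [(50.6119, 74.2238) (70.9906, 42.8796) (87, 29.8637) (87, 94) (49.2024, 94)]  |A|=1658.9216
11. canonical 5-gon: [(50.6119, 74.2238) (70.9906, 42.8796) (87, 29.8637) (87, 94) (49.2024, 94)]
12. shoelace: 1658.9216

Area of P6's cell: 1658.9216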